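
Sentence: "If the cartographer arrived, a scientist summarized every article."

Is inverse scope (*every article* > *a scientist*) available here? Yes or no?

The adjunct island is irrelevant here — *every article* and *a scientist* are both in the matrix clause.
Ordinary QR to a clause-peripheral position gives the wide-scope LF for the lower DP.

Yes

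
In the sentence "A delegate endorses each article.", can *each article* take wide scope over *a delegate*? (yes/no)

*a delegate* and *each article* are co-arguments of the matrix verb, with nothing but a clause-internal boundary between them.
QR within a single clause is free, so the lower quantifier may take scope over the higher one.

Yes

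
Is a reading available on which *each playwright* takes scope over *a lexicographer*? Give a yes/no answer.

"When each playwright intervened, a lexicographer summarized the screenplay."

No

Structurally, *each playwright* is inside the adjunct clause *when each playwright intervened*.
Scope out of an adjunct clause is unavailable: QR respects the adjunct-island constraint.
*each playwright* > *a lexicographer* would require crossing that boundary, which is illicit.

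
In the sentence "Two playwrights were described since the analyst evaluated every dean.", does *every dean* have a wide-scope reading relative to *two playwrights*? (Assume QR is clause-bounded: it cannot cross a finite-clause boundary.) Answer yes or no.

Structurally, *every dean* is inside the adjunct clause *since the analyst evaluated every dean*.
Adverbial clauses are not L-marked, so they are barriers for QR — the quantifier cannot escape the adjunct.
So the wide-scope reading for *every dean* is blocked.

No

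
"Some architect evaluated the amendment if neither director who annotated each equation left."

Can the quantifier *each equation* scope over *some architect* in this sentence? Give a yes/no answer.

*each equation* sits inside the relative clause *who annotated each equation*, which is itself inside the adjunct *if neither director who annotated each equation left*.
Two island boundaries intervene — the relative clause and the adjunct. Either alone would block QR.
The inverse ordering *each equation* > *some architect* is therefore underivable.
(Only the surface reading survives: one fixed architect with respect to all the relevant equations.)

No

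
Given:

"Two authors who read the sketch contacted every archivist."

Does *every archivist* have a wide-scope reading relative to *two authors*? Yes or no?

The relative clause *who read the sketch* modifies *two authors*, but *every archivist* is not inside that relative clause — it is an argument of the matrix verb.
Clause-internal QR can adjoin the lower DP above the subject, yielding the inverse reading.
The sentence is scopally ambiguous between *two authors* > *every archivist* and *every archivist* > *two authors*.

Yes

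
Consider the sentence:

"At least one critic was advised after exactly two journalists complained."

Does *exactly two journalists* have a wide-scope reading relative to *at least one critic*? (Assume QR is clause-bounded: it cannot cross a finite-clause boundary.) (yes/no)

No

Structurally, *exactly two journalists* is inside the adjunct clause *after exactly two journalists complained*.
The adjunct-island constraint bars QR out of an adverbial clause.
Hence only narrow scope for *exactly two journalists* (under *at least one critic*) survives.
(Only the surface reading survives: one fixed critic with respect to all the relevant journalists.)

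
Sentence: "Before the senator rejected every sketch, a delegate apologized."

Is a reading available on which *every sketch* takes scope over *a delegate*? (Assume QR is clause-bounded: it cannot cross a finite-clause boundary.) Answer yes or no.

No

The DP *every sketch* is contained in the adjunct clause *before the senator rejected every sketch*.
The adjunct-island constraint bars QR out of an adverbial clause.
*every sketch* is confined to the island and cannot take scope over *a delegate*.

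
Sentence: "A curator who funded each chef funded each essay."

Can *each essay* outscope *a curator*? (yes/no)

Although the sentence contains a relative clause (*who funded each chef*), *each essay* is outside it, in the matrix VP.
With no island boundary between them, the object can take inverse scope over the subject via ordinary QR within the clause.

Yes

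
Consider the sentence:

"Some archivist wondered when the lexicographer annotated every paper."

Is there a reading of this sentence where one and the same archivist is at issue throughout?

Yes

That reading corresponds to *some archivist* > *every paper*.
Nothing needs to raise for *some archivist* > *every paper*, so no island constraint is at stake.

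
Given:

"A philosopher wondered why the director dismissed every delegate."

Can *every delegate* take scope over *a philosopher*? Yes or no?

*every delegate* sits inside the embedded question *why the director dismissed every delegate*.
The wh-island constraint blocks QR out of an embedded interrogative.
So *every delegate* cannot raise high enough to outscope *a philosopher*; only the surface ordering *a philosopher* > *every delegate* is available.
(Only the surface reading survives: one fixed philosopher with respect to all the relevant delegates.)

No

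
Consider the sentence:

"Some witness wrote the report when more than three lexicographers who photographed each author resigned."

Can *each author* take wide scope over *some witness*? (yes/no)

Structurally, *each author* is inside the relative clause *who photographed each author*, which is itself inside the adjunct *when more than three lexicographers who photographed each author resigned*.
The quantifier would have to escape first the RC and then the adjunct — two independent island violations.
There is no licit LF on which *each author* c-commands *some witness*.

No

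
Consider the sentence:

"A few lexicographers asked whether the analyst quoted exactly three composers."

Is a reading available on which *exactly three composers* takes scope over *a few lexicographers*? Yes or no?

Structurally, *exactly three composers* is inside the embedded question *whether the analyst quoted exactly three composers*.
An indirect question is a wh-island; the filled [Spec,CP] blocks QR across the CP edge.
So the wide-scope reading for *exactly three composers* is blocked.

No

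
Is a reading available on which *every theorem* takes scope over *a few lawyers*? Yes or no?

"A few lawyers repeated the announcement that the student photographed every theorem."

No

The DP *every theorem* is contained in the complex NP *the announcement that the student photographed every theorem*.
The Complex NP Constraint bars QR out of the complement clause of a noun.
So *every theorem* cannot raise to a position above *a few lawyers*.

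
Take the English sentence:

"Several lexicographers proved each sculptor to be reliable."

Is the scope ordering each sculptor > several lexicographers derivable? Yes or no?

The ECM infinitive is scope-transparent — *each sculptor* is free to raise above *several lexicographers*.
QR within a single clause is free, so the lower quantifier may take scope over the higher one.
The sentence is scopally ambiguous between *several lexicographers* > *each sculptor* and *each sculptor* > *several lexicographers*.

Yes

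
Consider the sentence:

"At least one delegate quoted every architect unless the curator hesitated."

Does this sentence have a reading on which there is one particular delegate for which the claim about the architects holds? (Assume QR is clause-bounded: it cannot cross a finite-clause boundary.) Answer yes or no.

Yes

The paraphrase describes the scope ordering *at least one delegate* > *every architect*.
Nothing needs to raise for *at least one delegate* > *every architect*, so no island constraint is at stake.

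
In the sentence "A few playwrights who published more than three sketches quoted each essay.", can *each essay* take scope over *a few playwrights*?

Yes

*each essay* is a matrix argument; only *a few playwrights* is modified by the relative clause *who published more than three sketches*, so the RC island is irrelevant to the target quantifier.
With no island boundary between them, the object can take inverse scope over the subject via ordinary QR within the clause.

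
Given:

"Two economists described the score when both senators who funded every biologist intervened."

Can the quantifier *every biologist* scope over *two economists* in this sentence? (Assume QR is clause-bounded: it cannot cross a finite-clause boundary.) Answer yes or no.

No

*every biologist* sits inside the relative clause *who funded every biologist*, which is itself inside the adjunct *when both senators who funded every biologist intervened*.
Both the relative clause and the enclosing adjunct are scope islands; QR cannot cross either.
So *every biologist* cannot raise high enough to outscope *two economists*; only the surface ordering *two economists* > *every biologist* is available.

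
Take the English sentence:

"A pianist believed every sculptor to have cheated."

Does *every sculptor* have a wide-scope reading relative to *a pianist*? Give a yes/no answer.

Yes

This is an ECM construction: *every sculptor* is the infinitival subject, Case-marked by the matrix verb, and the infinitive is transparent for QR.
Clause-internal QR can adjoin the lower DP above the subject, yielding the inverse reading.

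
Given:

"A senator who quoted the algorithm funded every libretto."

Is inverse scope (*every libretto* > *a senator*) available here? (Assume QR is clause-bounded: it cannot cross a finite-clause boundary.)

Yes

The relative clause *who quoted the algorithm* modifies *a senator*, but *every libretto* is not inside that relative clause — it is an argument of the matrix verb.
QR within a single clause is free, so the lower quantifier may take scope over the higher one.
So *every libretto* > *a senator* is among the available readings.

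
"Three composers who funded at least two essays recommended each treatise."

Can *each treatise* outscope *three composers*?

Yes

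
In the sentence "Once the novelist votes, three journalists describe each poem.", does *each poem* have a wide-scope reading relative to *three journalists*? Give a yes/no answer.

Yes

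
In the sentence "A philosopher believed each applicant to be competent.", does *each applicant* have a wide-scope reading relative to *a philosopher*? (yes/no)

Yes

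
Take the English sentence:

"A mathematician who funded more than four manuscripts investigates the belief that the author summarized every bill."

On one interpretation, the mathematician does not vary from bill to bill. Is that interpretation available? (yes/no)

Yes

The paraphrase describes the scope ordering *a mathematician* > *every bill*.
Nothing needs to raise for *a mathematician* > *every bill*, so no island constraint is at stake.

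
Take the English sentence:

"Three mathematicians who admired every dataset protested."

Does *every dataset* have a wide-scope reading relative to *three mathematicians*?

No

*every dataset* occurs within the relative clause *who admired every dataset*.
The relative clause forms an island for QR, so the quantifier is confined to the head noun's restrictor.
Hence only narrow scope for *every dataset* (under *three mathematicians*) survives.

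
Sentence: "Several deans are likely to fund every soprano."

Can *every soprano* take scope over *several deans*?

*every soprano* is the object of the infinitival complement of a raising predicate; raising infinitives are transparent for QR, so the two DPs are in effect clausemates.
No island intervenes, so both surface and inverse scope are derivable.
Both orderings are possible: *several deans* > *every soprano* and *every soprano* > *several deans*.

Yes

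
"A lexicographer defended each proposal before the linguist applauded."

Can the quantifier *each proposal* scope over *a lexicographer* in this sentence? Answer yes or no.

Although there is an adjunct clause, *each proposal* is in the main clause, not inside the adjunct.
No island intervenes, so both surface and inverse scope are derivable.

Yes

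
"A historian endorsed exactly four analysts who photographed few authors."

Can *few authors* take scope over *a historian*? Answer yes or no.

No

Structurally, *few authors* is inside the relative clause *who photographed few authors* modifying *exactly four analysts*.
QR out of a relative clause is ruled out by the relative-clause island constraint.
There is no licit LF on which *few authors* c-commands *a historian*.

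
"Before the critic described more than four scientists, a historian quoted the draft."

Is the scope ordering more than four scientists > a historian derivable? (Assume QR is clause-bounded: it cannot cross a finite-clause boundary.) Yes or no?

No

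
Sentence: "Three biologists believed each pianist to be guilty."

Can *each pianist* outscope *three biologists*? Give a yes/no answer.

*each pianist* is an ECM subject; ECM complements are not islands, and the embedded quantifier may take matrix scope.
Clause-internal QR can adjoin the lower DP above the subject, yielding the inverse reading.

Yes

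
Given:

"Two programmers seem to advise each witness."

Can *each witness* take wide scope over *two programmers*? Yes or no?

*each witness* is inside a raising infinitive, which is transparent to QR (no CP barrier), so it behaves as a matrix argument.
With no island boundary between them, the object can take inverse scope over the subject via ordinary QR within the clause.
Both orderings are possible: *two programmers* > *each witness* and *each witness* > *two programmers*.

Yes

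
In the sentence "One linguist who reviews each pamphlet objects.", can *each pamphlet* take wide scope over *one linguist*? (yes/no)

*each pamphlet* sits inside the relative clause *who reviews each pamphlet*.
QR out of a relative clause is ruled out by the relative-clause island constraint.
So *each pamphlet* cannot raise to a position above *one linguist*.

No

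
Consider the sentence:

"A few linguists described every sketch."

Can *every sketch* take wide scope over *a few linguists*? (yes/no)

*every sketch* and *a few linguists* are in the same minimal clause.
Ordinary QR to a clause-peripheral position gives the wide-scope LF for the lower DP.
Both orderings are possible: *a few linguists* > *every sketch* and *every sketch* > *a few linguists*.

Yes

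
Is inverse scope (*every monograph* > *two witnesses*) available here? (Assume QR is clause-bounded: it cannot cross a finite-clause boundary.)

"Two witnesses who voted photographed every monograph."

Yes

*every monograph* is a matrix argument; only *two witnesses* is modified by the relative clause *who voted*, so the RC island is irrelevant to the target quantifier.
No island intervenes, so both surface and inverse scope are derivable.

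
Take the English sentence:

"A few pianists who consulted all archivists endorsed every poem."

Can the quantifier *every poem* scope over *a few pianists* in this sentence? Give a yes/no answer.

Yes

*every poem* is a matrix argument; only *a few pianists* is modified by the relative clause *who consulted all archivists*, so the RC island is irrelevant to the target quantifier.
Nothing blocks QR of the lower DP to a position above the higher one, so inverse scope is available.
Both orderings are possible: *a few pianists* > *every poem* and *every poem* > *a few pianists*.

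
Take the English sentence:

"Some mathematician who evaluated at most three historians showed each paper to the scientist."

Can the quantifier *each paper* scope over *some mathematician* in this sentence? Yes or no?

The RC *who evaluated at most three historians* is an island, but *each paper* is not inside it — it is the matrix object, a clausemate of *some mathematician*.
QR within a single clause is free, so the lower quantifier may take scope over the higher one.

Yes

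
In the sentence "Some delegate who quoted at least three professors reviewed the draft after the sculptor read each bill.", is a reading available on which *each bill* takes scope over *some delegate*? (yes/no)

No

*each bill* occurs within the adjunct clause *after the sculptor read each bill*.
Adjuncts are opaque for quantifier raising; a quantifier in an adjunct stays inside it.
*each bill* > *some delegate* would require crossing that boundary, which is illicit.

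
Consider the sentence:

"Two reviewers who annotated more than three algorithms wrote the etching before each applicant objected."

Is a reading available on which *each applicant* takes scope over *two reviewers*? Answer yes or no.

*each applicant* sits inside the adjunct clause *before each applicant objected*.
Adjuncts are opaque for quantifier raising; a quantifier in an adjunct stays inside it.
*each applicant* is confined to the island and cannot take scope over *two reviewers*.

No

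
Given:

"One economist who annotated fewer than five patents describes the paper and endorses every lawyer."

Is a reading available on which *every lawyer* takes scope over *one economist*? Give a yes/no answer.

The DP *every lawyer* is contained in one conjunct of the coordinate structure (*endorses every lawyer*).
The Coordinate Structure Constraint blocks movement (including QR) out of a single conjunct.
So the wide-scope reading for *every lawyer* is blocked.
(Only the surface reading survives: one fixed economist with respect to all the relevant lawyers.)

No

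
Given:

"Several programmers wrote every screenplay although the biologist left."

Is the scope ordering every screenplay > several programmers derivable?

Yes

*every screenplay* is a matrix argument; the adjunct is an island but the target quantifier is outside it.
Ordinary QR to a clause-peripheral position gives the wide-scope LF for the lower DP.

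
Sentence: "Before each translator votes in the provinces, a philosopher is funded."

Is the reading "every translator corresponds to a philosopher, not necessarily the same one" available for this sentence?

No

This is the *each translator* > *a philosopher* reading.
The DP *each translator* is contained in the adjunct clause *before each translator votes in the provinces*.
Adverbial clauses are not L-marked, so they are barriers for QR — the quantifier cannot escape the adjunct.
The ordering *each translator* > *a philosopher* is therefore underivable.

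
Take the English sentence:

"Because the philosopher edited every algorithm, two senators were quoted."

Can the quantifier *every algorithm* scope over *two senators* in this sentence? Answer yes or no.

No

*every algorithm* is embedded in the adjunct clause *because the philosopher edited every algorithm*.
The adjunct-island constraint bars QR out of an adverbial clause.
*every algorithm* is confined to the island and cannot take scope over *two senators*.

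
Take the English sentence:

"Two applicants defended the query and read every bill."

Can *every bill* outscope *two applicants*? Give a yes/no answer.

No

*every bill* sits inside one conjunct of the coordinate structure (*read every bill*).
Asymmetric QR out of one conjunct violates the Coordinate Structure Constraint.
*every bill* is confined to the island and cannot take scope over *two applicants*.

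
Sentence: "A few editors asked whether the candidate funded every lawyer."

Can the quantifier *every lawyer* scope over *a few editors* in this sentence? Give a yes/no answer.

No

*every lawyer* occurs within the embedded question *whether the candidate funded every lawyer*.
An indirect question is a wh-island; the filled [Spec,CP] blocks QR across the CP edge.
Hence only narrow scope for *every lawyer* (under *a few editors*) survives.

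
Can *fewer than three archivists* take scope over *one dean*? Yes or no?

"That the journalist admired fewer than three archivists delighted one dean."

No

*fewer than three archivists* is embedded in the sentential subject *that the journalist admired fewer than three archivists*.
The subject-island constraint blocks QR out of a clausal subject.
So the wide-scope reading for *fewer than three archivists* is blocked.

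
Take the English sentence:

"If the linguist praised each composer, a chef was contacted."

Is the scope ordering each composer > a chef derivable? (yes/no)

*each composer* sits inside the adjunct clause *if the linguist praised each composer*.
Since the clause is an adjunct (not a complement), the Adjunct Condition blocks QR across its edge.
So *each composer* cannot raise to a position above *a chef*.

No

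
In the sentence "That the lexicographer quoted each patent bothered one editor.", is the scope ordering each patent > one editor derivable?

No

Structurally, *each patent* is inside the sentential subject *that the lexicographer quoted each patent*.
Sentential subjects are islands: a quantifier inside the subject clause cannot raise over the matrix predicate.
There is no licit LF on which *each patent* c-commands *one editor*.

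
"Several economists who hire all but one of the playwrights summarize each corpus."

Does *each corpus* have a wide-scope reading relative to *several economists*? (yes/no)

Yes

*each corpus* is a matrix argument; only *several economists* is modified by the relative clause *who hire all but one of the playwrights*, so the RC island is irrelevant to the target quantifier.
No island intervenes, so both surface and inverse scope are derivable.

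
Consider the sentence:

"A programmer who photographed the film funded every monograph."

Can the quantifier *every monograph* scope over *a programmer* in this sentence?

Yes

*every monograph* sits in the matrix clause, not in the relative clause on *a programmer*.
Nothing blocks QR of the lower DP to a position above the higher one, so inverse scope is available.
Both orderings are possible: *a programmer* > *every monograph* and *every monograph* > *a programmer*.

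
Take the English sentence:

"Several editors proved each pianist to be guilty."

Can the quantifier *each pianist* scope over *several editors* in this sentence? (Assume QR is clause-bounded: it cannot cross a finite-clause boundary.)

This is an ECM construction: *each pianist* is the infinitival subject, Case-marked by the matrix verb, and the infinitive is transparent for QR.
With no island boundary between them, the object can take inverse scope over the subject via ordinary QR within the clause.
So *each pianist* > *several editors* is among the available readings.

Yes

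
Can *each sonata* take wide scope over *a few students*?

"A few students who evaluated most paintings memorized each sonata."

Yes

Although the sentence contains a relative clause (*who evaluated most paintings*), *each sonata* is outside it, in the matrix VP.
With no island boundary between them, the object can take inverse scope over the subject via ordinary QR within the clause.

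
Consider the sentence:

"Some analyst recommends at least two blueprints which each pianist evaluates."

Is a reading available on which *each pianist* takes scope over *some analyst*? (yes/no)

No

*each pianist* occurs within the relative clause *which each pianist evaluates* modifying *at least two blueprints*.
The relative clause forms an island for QR, so the quantifier is confined to the head noun's restrictor.
The inverse ordering *each pianist* > *some analyst* is therefore underivable.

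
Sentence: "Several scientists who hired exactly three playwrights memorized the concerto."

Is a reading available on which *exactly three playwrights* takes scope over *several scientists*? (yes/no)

No

The target quantifier *exactly three playwrights* is part of the relative clause *who hired exactly three playwrights*.
QR out of a relative clause is ruled out by the relative-clause island constraint.
So *exactly three playwrights* cannot raise to a position above *several scientists*.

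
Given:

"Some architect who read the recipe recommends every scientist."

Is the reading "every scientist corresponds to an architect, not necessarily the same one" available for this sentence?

Yes

The paraphrase describes the scope ordering *every scientist* > *some architect*.
Although the sentence contains a relative clause (*who read the recipe*), *every scientist* is outside it, in the matrix VP.
Ordinary QR to a clause-peripheral position gives the wide-scope LF for the lower DP.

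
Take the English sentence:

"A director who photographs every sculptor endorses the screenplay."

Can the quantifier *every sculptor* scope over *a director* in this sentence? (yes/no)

*every sculptor* occurs within the relative clause *who photographs every sculptor*.
The relative clause forms an island for QR, so the quantifier is confined to the head noun's restrictor.
*every sculptor* > *a director* would require crossing that boundary, which is illicit.
(Only the surface reading survives: one fixed director with respect to all the relevant sculptors.)

No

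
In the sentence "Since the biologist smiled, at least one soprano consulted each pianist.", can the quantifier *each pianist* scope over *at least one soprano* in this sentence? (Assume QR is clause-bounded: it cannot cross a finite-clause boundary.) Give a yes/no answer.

Yes

Neither queried DP is inside the adjunct, so the adjunct-island constraint does not apply.
Since no island is crossed, the inverse ordering is licensed alongside surface scope.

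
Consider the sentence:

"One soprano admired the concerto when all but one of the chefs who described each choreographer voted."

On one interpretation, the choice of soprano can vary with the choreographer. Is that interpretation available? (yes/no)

The paraphrase describes the scope ordering *each choreographer* > *one soprano*.
The DP *each choreographer* is contained in the relative clause *who described each choreographer*, which is itself inside the adjunct *when all but one of the chefs who described each choreographer voted*.
Both the relative clause and the enclosing adjunct are scope islands; QR cannot cross either.
The inverse ordering *each choreographer* > *one soprano* is therefore underivable.

No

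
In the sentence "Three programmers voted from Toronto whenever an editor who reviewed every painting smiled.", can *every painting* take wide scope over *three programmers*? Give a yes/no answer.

No

*every painting* occurs within the relative clause *who reviewed every painting*, which is itself inside the adjunct *whenever an editor who reviewed every painting smiled*.
Even if one barrier were somehow void, the other would still block QR.
So *every painting* cannot raise high enough to outscope *three programmers*; only the surface ordering *three programmers* > *every painting* is available.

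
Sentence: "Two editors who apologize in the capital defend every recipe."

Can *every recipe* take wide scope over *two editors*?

Yes

The RC *who apologize in the capital* is an island, but *every recipe* is not inside it — it is the matrix object, a clausemate of *two editors*.
QR within a single clause is free, so the lower quantifier may take scope over the higher one.
Both orderings are possible: *two editors* > *every recipe* and *every recipe* > *two editors*.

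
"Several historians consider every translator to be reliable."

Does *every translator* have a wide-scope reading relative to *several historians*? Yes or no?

Yes

ECM infinitives lack a CP barrier, so *every translator* can QR over the matrix subject *several historians*.
QR within a single clause is free, so the lower quantifier may take scope over the higher one.
So *every translator* > *several historians* is among the available readings.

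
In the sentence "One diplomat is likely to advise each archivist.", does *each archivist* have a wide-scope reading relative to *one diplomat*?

Yes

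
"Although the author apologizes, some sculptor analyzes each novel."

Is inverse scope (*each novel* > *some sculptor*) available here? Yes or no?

The adjunct island is irrelevant here — *each novel* and *some sculptor* are both in the matrix clause.
Clause-internal QR can adjoin the lower DP above the subject, yielding the inverse reading.

Yes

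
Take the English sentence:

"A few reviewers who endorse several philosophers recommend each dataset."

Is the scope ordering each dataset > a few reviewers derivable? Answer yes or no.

Yes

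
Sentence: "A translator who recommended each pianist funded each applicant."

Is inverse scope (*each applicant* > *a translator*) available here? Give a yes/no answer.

*each applicant* is a matrix argument; only *a translator* is modified by the relative clause *who recommended each pianist*, so the RC island is irrelevant to the target quantifier.
Since no island is crossed, the inverse ordering is licensed alongside surface scope.

Yes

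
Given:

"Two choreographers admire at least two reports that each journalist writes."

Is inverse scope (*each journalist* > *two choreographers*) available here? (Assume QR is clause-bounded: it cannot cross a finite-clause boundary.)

No

*each journalist* sits inside the relative clause *that each journalist writes* modifying *at least two reports*.
The relative clause forms an island for QR, so the quantifier is confined to the head noun's restrictor.
*each journalist* is confined to the island and cannot take scope over *two choreographers*.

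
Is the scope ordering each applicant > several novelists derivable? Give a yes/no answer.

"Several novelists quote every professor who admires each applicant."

*each applicant* is embedded in the relative clause *who admires each applicant* modifying *every professor*.
A relative clause is a scope island — quantifier raising cannot cross its boundary.
*each applicant* is confined to the island and cannot take scope over *several novelists*.

No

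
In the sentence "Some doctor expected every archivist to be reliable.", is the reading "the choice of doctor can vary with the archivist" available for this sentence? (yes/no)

The paraphrase describes the scope ordering *every archivist* > *some doctor*.
*every archivist* is the subject of an ECM infinitive — the infinitival complement of an ECM verb is not a scope island, so *every archivist* can raise into the matrix clause.
No island intervenes, so both surface and inverse scope are derivable.
Both orderings are possible: *some doctor* > *every archivist* and *every archivist* > *some doctor*.

Yes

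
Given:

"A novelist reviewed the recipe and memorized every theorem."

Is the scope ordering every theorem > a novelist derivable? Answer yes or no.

No

The target quantifier *every theorem* is part of one conjunct of the coordinate structure (*memorized every theorem*).
Coordinate structures are islands for non-across-the-board movement, QR included.
So *every theorem* cannot raise high enough to outscope *a novelist*; only the surface ordering *a novelist* > *every theorem* is available.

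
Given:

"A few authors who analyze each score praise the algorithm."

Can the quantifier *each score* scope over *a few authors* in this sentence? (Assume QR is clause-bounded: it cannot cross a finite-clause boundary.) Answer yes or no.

No

The target quantifier *each score* is part of the relative clause *who analyze each score*.
Relative clauses are scope islands: a quantifier cannot QR out of a relative clause to take scope in the matrix clause.
So *each score* cannot raise to a position above *a few authors*.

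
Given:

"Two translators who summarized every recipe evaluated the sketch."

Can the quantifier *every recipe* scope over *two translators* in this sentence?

*every recipe* sits inside the relative clause *who summarized every recipe*.
The relative clause forms an island for QR, so the quantifier is confined to the head noun's restrictor.
So the wide-scope reading for *every recipe* is blocked.

No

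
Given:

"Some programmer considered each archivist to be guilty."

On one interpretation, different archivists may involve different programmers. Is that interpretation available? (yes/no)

Yes

The paraphrase describes the scope ordering *each archivist* > *some programmer*.
The ECM infinitive is scope-transparent — *each archivist* is free to raise above *some programmer*.
No island intervenes, so both surface and inverse scope are derivable.
Both orderings are possible: *some programmer* > *each archivist* and *each archivist* > *some programmer*.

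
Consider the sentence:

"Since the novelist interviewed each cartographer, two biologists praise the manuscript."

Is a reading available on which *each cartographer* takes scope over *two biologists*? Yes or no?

No

The DP *each cartographer* is contained in the adjunct clause *since the novelist interviewed each cartographer*.
Since the clause is an adjunct (not a complement), the Adjunct Condition blocks QR across its edge.
The ordering *each cartographer* > *two biologists* is therefore underivable.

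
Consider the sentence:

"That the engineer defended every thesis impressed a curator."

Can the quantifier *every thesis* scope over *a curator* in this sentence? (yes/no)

No

The DP *every thesis* is contained in the sentential subject *that the engineer defended every thesis*.
Clausal subjects are scope islands; QR from inside the subject into the matrix is barred.
So the wide-scope reading for *every thesis* is blocked.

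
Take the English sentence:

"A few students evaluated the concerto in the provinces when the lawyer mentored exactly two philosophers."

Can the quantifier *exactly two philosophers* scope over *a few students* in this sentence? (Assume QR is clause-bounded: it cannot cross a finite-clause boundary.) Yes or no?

Structurally, *exactly two philosophers* is inside the adjunct clause *when the lawyer mentored exactly two philosophers*.
The adjunct-island constraint bars QR out of an adverbial clause.
So the wide-scope reading for *exactly two philosophers* is blocked.

No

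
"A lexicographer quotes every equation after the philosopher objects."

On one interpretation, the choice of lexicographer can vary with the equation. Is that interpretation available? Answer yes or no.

Yes

The described interpretation is the *every equation* > *a lexicographer* scoping.
Neither queried DP is inside the adjunct, so the adjunct-island constraint does not apply.
Nothing blocks QR of the lower DP to a position above the higher one, so inverse scope is available.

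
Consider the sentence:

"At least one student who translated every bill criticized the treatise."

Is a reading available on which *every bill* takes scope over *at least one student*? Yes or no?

No

*every bill* occurs within the relative clause *who translated every bill*.
Relative clauses are scope islands: a quantifier cannot QR out of a relative clause to take scope in the matrix clause.
*every bill* > *at least one student* would require crossing that boundary, which is illicit.
(Only the surface reading survives: one fixed student with respect to all the relevant bills.)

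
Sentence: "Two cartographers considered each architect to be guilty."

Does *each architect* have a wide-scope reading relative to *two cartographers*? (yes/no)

Yes

*each architect* is an ECM subject; ECM complements are not islands, and the embedded quantifier may take matrix scope.
Ordinary QR to a clause-peripheral position gives the wide-scope LF for the lower DP.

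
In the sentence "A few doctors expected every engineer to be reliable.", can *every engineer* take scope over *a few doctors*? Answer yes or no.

The ECM infinitive is scope-transparent — *every engineer* is free to raise above *a few doctors*.
No island intervenes, so both surface and inverse scope are derivable.

Yes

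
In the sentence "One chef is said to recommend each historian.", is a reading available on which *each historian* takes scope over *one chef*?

Yes

Infinitival complements of raising predicates do not block QR; *each historian* and *one chef* are effectively clausemates.
Clause-internal QR can adjoin the lower DP above the subject, yielding the inverse reading.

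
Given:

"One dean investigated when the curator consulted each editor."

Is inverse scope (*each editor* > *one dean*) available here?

The DP *each editor* is contained in the embedded question *when the curator consulted each editor*.
Embedded questions are wh-islands: a quantifier inside an indirect question cannot QR into the matrix clause.
*each editor* > *one dean* would require crossing that boundary, which is illicit.

No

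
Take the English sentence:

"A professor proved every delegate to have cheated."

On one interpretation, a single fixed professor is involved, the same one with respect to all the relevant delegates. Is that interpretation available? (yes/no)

The paraphrase describes the scope ordering *a professor* > *every delegate*.
Nothing needs to raise for *a professor* > *every delegate*, so no island constraint is at stake.

Yes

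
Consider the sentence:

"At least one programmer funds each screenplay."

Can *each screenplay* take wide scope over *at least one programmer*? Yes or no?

*each screenplay* and *at least one programmer* are in the same minimal clause.
Nothing blocks QR of the lower DP to a position above the higher one, so inverse scope is available.

Yes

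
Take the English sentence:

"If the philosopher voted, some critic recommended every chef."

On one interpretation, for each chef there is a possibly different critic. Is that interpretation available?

Yes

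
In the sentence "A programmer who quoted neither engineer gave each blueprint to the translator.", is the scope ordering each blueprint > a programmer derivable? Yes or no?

The RC *who quoted neither engineer* is an island, but *each blueprint* is not inside it — it is the matrix object, a clausemate of *a programmer*.
No island intervenes, so both surface and inverse scope are derivable.

Yes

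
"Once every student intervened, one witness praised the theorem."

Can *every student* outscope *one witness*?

No

*every student* is embedded in the adjunct clause *once every student intervened*.
Adjuncts are opaque for quantifier raising; a quantifier in an adjunct stays inside it.
*every student* is confined to the island and cannot take scope over *one witness*.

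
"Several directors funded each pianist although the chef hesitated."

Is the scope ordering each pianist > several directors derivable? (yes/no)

Yes

The adjunct island is irrelevant here — *each pianist* and *several directors* are both in the matrix clause.
No island intervenes, so both surface and inverse scope are derivable.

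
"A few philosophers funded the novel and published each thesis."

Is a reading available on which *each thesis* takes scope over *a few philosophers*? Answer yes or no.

No

The target quantifier *each thesis* is part of one conjunct of the coordinate structure (*published each thesis*).
Coordinate structures are islands for non-across-the-board movement, QR included.
*each thesis* > *a few philosophers* would require crossing that boundary, which is illicit.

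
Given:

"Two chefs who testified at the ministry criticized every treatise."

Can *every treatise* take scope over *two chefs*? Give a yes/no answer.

Yes

*every treatise* is a matrix argument; only *two chefs* is modified by the relative clause *who testified at the ministry*, so the RC island is irrelevant to the target quantifier.
Ordinary QR to a clause-peripheral position gives the wide-scope LF for the lower DP.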